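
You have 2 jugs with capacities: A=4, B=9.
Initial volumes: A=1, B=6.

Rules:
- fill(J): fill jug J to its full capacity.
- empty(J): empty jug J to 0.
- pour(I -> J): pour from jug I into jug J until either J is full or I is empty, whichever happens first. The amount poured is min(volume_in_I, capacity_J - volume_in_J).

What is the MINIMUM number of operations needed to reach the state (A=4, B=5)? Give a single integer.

BFS from (A=1, B=6). One shortest path:
  1. empty(A) -> (A=0 B=6)
  2. fill(B) -> (A=0 B=9)
  3. pour(B -> A) -> (A=4 B=5)
Reached target in 3 moves.

Answer: 3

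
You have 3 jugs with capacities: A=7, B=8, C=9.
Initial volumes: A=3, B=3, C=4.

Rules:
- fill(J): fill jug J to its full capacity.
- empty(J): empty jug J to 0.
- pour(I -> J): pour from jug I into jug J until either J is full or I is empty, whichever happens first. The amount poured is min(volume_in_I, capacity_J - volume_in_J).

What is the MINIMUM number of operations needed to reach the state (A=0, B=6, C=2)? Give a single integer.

Answer: 4

Derivation:
BFS from (A=3, B=3, C=4). One shortest path:
  1. fill(C) -> (A=3 B=3 C=9)
  2. pour(A -> B) -> (A=0 B=6 C=9)
  3. pour(C -> A) -> (A=7 B=6 C=2)
  4. empty(A) -> (A=0 B=6 C=2)
Reached target in 4 moves.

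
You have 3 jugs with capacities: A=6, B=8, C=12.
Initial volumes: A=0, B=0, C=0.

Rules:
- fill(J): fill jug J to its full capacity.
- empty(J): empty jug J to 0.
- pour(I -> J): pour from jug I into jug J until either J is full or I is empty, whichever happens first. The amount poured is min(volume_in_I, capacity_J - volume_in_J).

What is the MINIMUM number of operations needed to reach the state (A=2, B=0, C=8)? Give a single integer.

BFS from (A=0, B=0, C=0). One shortest path:
  1. fill(B) -> (A=0 B=8 C=0)
  2. pour(B -> A) -> (A=6 B=2 C=0)
  3. empty(A) -> (A=0 B=2 C=0)
  4. pour(B -> A) -> (A=2 B=0 C=0)
  5. fill(B) -> (A=2 B=8 C=0)
  6. pour(B -> C) -> (A=2 B=0 C=8)
Reached target in 6 moves.

Answer: 6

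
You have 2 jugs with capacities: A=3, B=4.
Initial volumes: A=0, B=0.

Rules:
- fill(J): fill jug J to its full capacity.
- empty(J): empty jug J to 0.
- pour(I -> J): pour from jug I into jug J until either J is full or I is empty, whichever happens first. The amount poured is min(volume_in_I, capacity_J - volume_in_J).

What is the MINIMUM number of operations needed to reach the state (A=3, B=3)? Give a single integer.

BFS from (A=0, B=0). One shortest path:
  1. fill(A) -> (A=3 B=0)
  2. pour(A -> B) -> (A=0 B=3)
  3. fill(A) -> (A=3 B=3)
Reached target in 3 moves.

Answer: 3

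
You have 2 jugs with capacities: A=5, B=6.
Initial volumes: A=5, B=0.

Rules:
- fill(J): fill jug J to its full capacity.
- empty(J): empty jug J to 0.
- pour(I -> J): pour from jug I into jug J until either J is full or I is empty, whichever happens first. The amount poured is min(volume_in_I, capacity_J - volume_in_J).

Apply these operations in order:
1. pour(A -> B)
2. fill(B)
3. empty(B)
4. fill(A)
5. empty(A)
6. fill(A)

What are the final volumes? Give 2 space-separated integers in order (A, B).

Answer: 5 0

Derivation:
Step 1: pour(A -> B) -> (A=0 B=5)
Step 2: fill(B) -> (A=0 B=6)
Step 3: empty(B) -> (A=0 B=0)
Step 4: fill(A) -> (A=5 B=0)
Step 5: empty(A) -> (A=0 B=0)
Step 6: fill(A) -> (A=5 B=0)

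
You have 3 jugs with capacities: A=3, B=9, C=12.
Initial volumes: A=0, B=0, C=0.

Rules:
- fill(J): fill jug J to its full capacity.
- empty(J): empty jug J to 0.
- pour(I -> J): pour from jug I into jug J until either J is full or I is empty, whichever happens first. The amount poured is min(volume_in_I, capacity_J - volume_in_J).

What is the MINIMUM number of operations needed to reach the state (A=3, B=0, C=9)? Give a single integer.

BFS from (A=0, B=0, C=0). One shortest path:
  1. fill(C) -> (A=0 B=0 C=12)
  2. pour(C -> A) -> (A=3 B=0 C=9)
Reached target in 2 moves.

Answer: 2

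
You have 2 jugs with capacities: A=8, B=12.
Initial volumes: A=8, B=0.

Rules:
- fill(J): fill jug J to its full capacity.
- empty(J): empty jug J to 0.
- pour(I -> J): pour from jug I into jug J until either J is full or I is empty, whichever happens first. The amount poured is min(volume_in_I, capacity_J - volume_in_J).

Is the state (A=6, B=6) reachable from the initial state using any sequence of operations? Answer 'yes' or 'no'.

Answer: no

Derivation:
BFS explored all 10 reachable states.
Reachable set includes: (0,0), (0,4), (0,8), (0,12), (4,0), (4,12), (8,0), (8,4), (8,8), (8,12)
Target (A=6, B=6) not in reachable set → no.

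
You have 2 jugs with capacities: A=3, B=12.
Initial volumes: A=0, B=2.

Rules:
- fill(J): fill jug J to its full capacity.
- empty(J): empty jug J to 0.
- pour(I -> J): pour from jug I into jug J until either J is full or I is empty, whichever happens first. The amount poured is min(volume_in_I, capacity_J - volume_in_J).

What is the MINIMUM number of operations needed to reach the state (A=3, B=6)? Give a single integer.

Answer: 4

Derivation:
BFS from (A=0, B=2). One shortest path:
  1. fill(B) -> (A=0 B=12)
  2. pour(B -> A) -> (A=3 B=9)
  3. empty(A) -> (A=0 B=9)
  4. pour(B -> A) -> (A=3 B=6)
Reached target in 4 moves.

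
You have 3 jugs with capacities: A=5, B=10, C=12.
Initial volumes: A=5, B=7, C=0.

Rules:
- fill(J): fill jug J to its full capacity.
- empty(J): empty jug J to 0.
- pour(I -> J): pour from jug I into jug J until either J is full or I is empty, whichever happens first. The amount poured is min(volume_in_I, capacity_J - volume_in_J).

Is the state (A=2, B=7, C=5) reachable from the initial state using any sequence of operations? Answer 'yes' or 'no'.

BFS explored all 462 reachable states.
Reachable set includes: (0,0,0), (0,0,1), (0,0,2), (0,0,3), (0,0,4), (0,0,5), (0,0,6), (0,0,7), (0,0,8), (0,0,9), (0,0,10), (0,0,11) ...
Target (A=2, B=7, C=5) not in reachable set → no.

Answer: no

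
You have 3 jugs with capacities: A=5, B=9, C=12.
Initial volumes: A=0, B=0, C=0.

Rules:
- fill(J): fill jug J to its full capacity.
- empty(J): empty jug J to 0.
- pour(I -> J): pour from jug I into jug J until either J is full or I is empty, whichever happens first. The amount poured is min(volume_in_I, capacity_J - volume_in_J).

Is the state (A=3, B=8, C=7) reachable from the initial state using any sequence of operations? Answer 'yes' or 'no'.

Answer: no

Derivation:
BFS explored all 428 reachable states.
Reachable set includes: (0,0,0), (0,0,1), (0,0,2), (0,0,3), (0,0,4), (0,0,5), (0,0,6), (0,0,7), (0,0,8), (0,0,9), (0,0,10), (0,0,11) ...
Target (A=3, B=8, C=7) not in reachable set → no.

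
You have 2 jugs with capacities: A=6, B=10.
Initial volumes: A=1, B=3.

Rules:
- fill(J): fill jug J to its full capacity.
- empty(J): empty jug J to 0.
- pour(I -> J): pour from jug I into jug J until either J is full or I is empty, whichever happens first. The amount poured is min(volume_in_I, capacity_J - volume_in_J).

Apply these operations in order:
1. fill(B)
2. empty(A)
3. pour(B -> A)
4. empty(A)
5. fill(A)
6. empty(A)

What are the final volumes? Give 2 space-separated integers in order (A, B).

Answer: 0 4

Derivation:
Step 1: fill(B) -> (A=1 B=10)
Step 2: empty(A) -> (A=0 B=10)
Step 3: pour(B -> A) -> (A=6 B=4)
Step 4: empty(A) -> (A=0 B=4)
Step 5: fill(A) -> (A=6 B=4)
Step 6: empty(A) -> (A=0 B=4)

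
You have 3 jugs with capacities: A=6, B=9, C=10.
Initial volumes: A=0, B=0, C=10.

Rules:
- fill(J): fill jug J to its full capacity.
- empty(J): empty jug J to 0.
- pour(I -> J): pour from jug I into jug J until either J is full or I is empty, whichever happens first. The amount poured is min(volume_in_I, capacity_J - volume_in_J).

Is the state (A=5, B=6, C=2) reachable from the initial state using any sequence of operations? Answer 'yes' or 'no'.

BFS explored all 410 reachable states.
Reachable set includes: (0,0,0), (0,0,1), (0,0,2), (0,0,3), (0,0,4), (0,0,5), (0,0,6), (0,0,7), (0,0,8), (0,0,9), (0,0,10), (0,1,0) ...
Target (A=5, B=6, C=2) not in reachable set → no.

Answer: no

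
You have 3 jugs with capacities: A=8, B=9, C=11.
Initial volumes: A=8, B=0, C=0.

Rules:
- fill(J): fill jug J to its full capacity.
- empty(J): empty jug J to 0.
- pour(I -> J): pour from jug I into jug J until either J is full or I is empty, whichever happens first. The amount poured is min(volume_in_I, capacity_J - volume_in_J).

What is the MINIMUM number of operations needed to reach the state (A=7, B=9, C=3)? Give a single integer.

BFS from (A=8, B=0, C=0). One shortest path:
  1. fill(C) -> (A=8 B=0 C=11)
  2. pour(A -> B) -> (A=0 B=8 C=11)
  3. pour(C -> A) -> (A=8 B=8 C=3)
  4. pour(A -> B) -> (A=7 B=9 C=3)
Reached target in 4 moves.

Answer: 4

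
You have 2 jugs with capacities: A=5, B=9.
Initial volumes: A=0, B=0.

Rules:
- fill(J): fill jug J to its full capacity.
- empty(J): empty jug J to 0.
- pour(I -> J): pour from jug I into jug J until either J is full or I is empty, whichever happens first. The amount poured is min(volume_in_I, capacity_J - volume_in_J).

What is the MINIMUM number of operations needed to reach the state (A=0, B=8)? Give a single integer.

BFS from (A=0, B=0). One shortest path:
  1. fill(B) -> (A=0 B=9)
  2. pour(B -> A) -> (A=5 B=4)
  3. empty(A) -> (A=0 B=4)
  4. pour(B -> A) -> (A=4 B=0)
  5. fill(B) -> (A=4 B=9)
  6. pour(B -> A) -> (A=5 B=8)
  7. empty(A) -> (A=0 B=8)
Reached target in 7 moves.

Answer: 7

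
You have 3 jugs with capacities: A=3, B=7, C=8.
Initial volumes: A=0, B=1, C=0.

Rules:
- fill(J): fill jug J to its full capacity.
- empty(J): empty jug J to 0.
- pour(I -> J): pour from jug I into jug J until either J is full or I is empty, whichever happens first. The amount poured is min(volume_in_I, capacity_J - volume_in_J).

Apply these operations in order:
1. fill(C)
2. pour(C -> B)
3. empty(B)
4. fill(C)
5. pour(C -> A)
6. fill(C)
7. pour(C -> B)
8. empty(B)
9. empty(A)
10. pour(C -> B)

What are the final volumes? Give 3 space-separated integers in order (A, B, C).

Step 1: fill(C) -> (A=0 B=1 C=8)
Step 2: pour(C -> B) -> (A=0 B=7 C=2)
Step 3: empty(B) -> (A=0 B=0 C=2)
Step 4: fill(C) -> (A=0 B=0 C=8)
Step 5: pour(C -> A) -> (A=3 B=0 C=5)
Step 6: fill(C) -> (A=3 B=0 C=8)
Step 7: pour(C -> B) -> (A=3 B=7 C=1)
Step 8: empty(B) -> (A=3 B=0 C=1)
Step 9: empty(A) -> (A=0 B=0 C=1)
Step 10: pour(C -> B) -> (A=0 B=1 C=0)

Answer: 0 1 0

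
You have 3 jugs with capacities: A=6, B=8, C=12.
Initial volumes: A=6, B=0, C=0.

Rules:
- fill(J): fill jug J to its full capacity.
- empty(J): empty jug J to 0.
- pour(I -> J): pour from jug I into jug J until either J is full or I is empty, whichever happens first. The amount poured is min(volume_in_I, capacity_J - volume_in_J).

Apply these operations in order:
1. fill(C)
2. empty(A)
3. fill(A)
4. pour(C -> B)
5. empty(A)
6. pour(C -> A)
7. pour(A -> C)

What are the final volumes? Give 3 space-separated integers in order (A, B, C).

Answer: 0 8 4

Derivation:
Step 1: fill(C) -> (A=6 B=0 C=12)
Step 2: empty(A) -> (A=0 B=0 C=12)
Step 3: fill(A) -> (A=6 B=0 C=12)
Step 4: pour(C -> B) -> (A=6 B=8 C=4)
Step 5: empty(A) -> (A=0 B=8 C=4)
Step 6: pour(C -> A) -> (A=4 B=8 C=0)
Step 7: pour(A -> C) -> (A=0 B=8 C=4)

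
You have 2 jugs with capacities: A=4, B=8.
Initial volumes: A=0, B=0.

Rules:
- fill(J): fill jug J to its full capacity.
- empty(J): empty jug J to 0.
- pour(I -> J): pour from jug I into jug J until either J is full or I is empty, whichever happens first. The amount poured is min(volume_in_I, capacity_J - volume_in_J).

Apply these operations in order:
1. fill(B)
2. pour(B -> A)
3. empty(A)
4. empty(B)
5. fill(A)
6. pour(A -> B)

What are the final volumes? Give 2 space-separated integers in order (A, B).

Answer: 0 4

Derivation:
Step 1: fill(B) -> (A=0 B=8)
Step 2: pour(B -> A) -> (A=4 B=4)
Step 3: empty(A) -> (A=0 B=4)
Step 4: empty(B) -> (A=0 B=0)
Step 5: fill(A) -> (A=4 B=0)
Step 6: pour(A -> B) -> (A=0 B=4)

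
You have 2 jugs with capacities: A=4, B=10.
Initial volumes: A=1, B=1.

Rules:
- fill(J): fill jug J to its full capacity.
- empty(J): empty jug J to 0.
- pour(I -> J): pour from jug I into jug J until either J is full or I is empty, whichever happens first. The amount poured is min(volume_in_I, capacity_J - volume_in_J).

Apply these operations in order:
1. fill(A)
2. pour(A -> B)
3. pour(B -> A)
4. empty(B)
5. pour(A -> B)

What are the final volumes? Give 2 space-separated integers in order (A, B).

Answer: 0 4

Derivation:
Step 1: fill(A) -> (A=4 B=1)
Step 2: pour(A -> B) -> (A=0 B=5)
Step 3: pour(B -> A) -> (A=4 B=1)
Step 4: empty(B) -> (A=4 B=0)
Step 5: pour(A -> B) -> (A=0 B=4)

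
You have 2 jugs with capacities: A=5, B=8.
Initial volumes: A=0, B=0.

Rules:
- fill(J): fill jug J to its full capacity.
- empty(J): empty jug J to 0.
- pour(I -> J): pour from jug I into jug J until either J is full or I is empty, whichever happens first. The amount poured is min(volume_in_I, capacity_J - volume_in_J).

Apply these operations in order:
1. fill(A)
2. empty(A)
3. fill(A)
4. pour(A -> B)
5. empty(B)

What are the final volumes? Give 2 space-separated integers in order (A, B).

Answer: 0 0

Derivation:
Step 1: fill(A) -> (A=5 B=0)
Step 2: empty(A) -> (A=0 B=0)
Step 3: fill(A) -> (A=5 B=0)
Step 4: pour(A -> B) -> (A=0 B=5)
Step 5: empty(B) -> (A=0 B=0)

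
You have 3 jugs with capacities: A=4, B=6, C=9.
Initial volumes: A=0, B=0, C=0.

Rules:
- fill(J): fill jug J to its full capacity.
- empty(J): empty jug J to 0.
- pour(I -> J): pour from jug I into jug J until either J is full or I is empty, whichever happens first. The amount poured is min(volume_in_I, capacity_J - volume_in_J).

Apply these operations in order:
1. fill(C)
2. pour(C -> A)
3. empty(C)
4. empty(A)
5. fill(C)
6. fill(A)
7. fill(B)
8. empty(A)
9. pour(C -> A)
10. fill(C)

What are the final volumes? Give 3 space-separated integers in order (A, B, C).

Step 1: fill(C) -> (A=0 B=0 C=9)
Step 2: pour(C -> A) -> (A=4 B=0 C=5)
Step 3: empty(C) -> (A=4 B=0 C=0)
Step 4: empty(A) -> (A=0 B=0 C=0)
Step 5: fill(C) -> (A=0 B=0 C=9)
Step 6: fill(A) -> (A=4 B=0 C=9)
Step 7: fill(B) -> (A=4 B=6 C=9)
Step 8: empty(A) -> (A=0 B=6 C=9)
Step 9: pour(C -> A) -> (A=4 B=6 C=5)
Step 10: fill(C) -> (A=4 B=6 C=9)

Answer: 4 6 9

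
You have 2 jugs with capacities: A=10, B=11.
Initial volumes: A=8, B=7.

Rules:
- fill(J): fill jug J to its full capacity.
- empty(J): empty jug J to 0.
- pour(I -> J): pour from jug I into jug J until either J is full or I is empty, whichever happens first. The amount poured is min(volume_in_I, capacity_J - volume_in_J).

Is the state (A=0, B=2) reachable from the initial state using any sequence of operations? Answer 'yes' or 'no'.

Answer: yes

Derivation:
BFS from (A=8, B=7):
  1. empty(A) -> (A=0 B=7)
  2. fill(B) -> (A=0 B=11)
  3. pour(B -> A) -> (A=10 B=1)
  4. empty(A) -> (A=0 B=1)
  5. pour(B -> A) -> (A=1 B=0)
  6. fill(B) -> (A=1 B=11)
  7. pour(B -> A) -> (A=10 B=2)
  8. empty(A) -> (A=0 B=2)
Target reached → yes.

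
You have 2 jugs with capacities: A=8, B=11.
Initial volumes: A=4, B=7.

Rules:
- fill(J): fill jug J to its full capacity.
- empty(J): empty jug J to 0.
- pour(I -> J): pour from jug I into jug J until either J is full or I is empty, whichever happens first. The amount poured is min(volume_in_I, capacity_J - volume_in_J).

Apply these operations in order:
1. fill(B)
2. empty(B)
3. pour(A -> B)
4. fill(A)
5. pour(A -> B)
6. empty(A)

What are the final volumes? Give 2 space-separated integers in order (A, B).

Answer: 0 11

Derivation:
Step 1: fill(B) -> (A=4 B=11)
Step 2: empty(B) -> (A=4 B=0)
Step 3: pour(A -> B) -> (A=0 B=4)
Step 4: fill(A) -> (A=8 B=4)
Step 5: pour(A -> B) -> (A=1 B=11)
Step 6: empty(A) -> (A=0 B=11)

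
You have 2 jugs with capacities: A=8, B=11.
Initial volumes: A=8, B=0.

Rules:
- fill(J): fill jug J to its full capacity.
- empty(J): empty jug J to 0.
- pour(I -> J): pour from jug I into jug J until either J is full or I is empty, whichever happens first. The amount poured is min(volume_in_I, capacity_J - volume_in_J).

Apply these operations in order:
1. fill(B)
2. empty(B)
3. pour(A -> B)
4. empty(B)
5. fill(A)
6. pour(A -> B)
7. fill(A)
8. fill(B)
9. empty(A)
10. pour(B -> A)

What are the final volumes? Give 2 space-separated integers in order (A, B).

Answer: 8 3

Derivation:
Step 1: fill(B) -> (A=8 B=11)
Step 2: empty(B) -> (A=8 B=0)
Step 3: pour(A -> B) -> (A=0 B=8)
Step 4: empty(B) -> (A=0 B=0)
Step 5: fill(A) -> (A=8 B=0)
Step 6: pour(A -> B) -> (A=0 B=8)
Step 7: fill(A) -> (A=8 B=8)
Step 8: fill(B) -> (A=8 B=11)
Step 9: empty(A) -> (A=0 B=11)
Step 10: pour(B -> A) -> (A=8 B=3)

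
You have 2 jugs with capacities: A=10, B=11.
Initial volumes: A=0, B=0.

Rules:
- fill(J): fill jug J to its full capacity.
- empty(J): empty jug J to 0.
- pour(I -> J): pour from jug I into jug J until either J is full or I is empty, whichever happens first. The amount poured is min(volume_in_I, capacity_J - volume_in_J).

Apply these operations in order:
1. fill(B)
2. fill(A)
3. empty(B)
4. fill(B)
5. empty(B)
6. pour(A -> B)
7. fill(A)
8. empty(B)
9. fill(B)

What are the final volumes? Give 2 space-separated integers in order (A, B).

Step 1: fill(B) -> (A=0 B=11)
Step 2: fill(A) -> (A=10 B=11)
Step 3: empty(B) -> (A=10 B=0)
Step 4: fill(B) -> (A=10 B=11)
Step 5: empty(B) -> (A=10 B=0)
Step 6: pour(A -> B) -> (A=0 B=10)
Step 7: fill(A) -> (A=10 B=10)
Step 8: empty(B) -> (A=10 B=0)
Step 9: fill(B) -> (A=10 B=11)

Answer: 10 11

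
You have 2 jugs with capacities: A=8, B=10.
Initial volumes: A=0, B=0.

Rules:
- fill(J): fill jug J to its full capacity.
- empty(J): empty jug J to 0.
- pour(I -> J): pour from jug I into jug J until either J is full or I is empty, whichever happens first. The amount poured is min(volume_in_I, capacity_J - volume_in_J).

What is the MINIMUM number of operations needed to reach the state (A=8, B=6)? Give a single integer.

BFS from (A=0, B=0). One shortest path:
  1. fill(A) -> (A=8 B=0)
  2. pour(A -> B) -> (A=0 B=8)
  3. fill(A) -> (A=8 B=8)
  4. pour(A -> B) -> (A=6 B=10)
  5. empty(B) -> (A=6 B=0)
  6. pour(A -> B) -> (A=0 B=6)
  7. fill(A) -> (A=8 B=6)
Reached target in 7 moves.

Answer: 7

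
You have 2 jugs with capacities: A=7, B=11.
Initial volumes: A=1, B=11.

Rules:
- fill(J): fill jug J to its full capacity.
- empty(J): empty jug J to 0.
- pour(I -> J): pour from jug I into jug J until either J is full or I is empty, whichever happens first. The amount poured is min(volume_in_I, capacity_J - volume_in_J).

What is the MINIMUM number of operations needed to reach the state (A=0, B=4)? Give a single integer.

BFS from (A=1, B=11). One shortest path:
  1. empty(A) -> (A=0 B=11)
  2. pour(B -> A) -> (A=7 B=4)
  3. empty(A) -> (A=0 B=4)
Reached target in 3 moves.

Answer: 3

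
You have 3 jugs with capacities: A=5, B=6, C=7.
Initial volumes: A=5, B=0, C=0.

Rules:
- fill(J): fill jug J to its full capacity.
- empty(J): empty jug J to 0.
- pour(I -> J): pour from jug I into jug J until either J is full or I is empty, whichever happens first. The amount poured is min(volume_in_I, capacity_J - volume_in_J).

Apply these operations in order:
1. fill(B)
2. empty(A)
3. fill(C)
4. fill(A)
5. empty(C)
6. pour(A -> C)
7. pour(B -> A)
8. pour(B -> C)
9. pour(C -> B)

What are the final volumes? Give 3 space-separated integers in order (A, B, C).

Step 1: fill(B) -> (A=5 B=6 C=0)
Step 2: empty(A) -> (A=0 B=6 C=0)
Step 3: fill(C) -> (A=0 B=6 C=7)
Step 4: fill(A) -> (A=5 B=6 C=7)
Step 5: empty(C) -> (A=5 B=6 C=0)
Step 6: pour(A -> C) -> (A=0 B=6 C=5)
Step 7: pour(B -> A) -> (A=5 B=1 C=5)
Step 8: pour(B -> C) -> (A=5 B=0 C=6)
Step 9: pour(C -> B) -> (A=5 B=6 C=0)

Answer: 5 6 0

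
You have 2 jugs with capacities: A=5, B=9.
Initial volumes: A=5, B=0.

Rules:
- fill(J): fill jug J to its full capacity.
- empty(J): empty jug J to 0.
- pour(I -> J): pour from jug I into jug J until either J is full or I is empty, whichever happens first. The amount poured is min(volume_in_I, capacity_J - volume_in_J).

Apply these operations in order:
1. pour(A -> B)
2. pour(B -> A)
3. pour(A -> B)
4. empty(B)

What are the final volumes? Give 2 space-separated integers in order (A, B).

Answer: 0 0

Derivation:
Step 1: pour(A -> B) -> (A=0 B=5)
Step 2: pour(B -> A) -> (A=5 B=0)
Step 3: pour(A -> B) -> (A=0 B=5)
Step 4: empty(B) -> (A=0 B=0)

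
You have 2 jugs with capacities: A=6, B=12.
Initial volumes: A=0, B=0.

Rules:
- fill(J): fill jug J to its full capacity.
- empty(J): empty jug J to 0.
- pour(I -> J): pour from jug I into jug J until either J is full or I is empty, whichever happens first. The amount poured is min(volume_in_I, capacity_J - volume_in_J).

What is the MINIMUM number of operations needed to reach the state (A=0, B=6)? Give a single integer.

BFS from (A=0, B=0). One shortest path:
  1. fill(A) -> (A=6 B=0)
  2. pour(A -> B) -> (A=0 B=6)
Reached target in 2 moves.

Answer: 2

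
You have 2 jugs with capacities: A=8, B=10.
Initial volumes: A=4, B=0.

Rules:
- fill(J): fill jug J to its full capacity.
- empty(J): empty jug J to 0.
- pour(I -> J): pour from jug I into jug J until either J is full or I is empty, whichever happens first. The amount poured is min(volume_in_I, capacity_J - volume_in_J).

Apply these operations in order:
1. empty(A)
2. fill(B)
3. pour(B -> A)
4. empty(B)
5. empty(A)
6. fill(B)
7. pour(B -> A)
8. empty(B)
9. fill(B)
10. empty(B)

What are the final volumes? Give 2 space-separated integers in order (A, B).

Answer: 8 0

Derivation:
Step 1: empty(A) -> (A=0 B=0)
Step 2: fill(B) -> (A=0 B=10)
Step 3: pour(B -> A) -> (A=8 B=2)
Step 4: empty(B) -> (A=8 B=0)
Step 5: empty(A) -> (A=0 B=0)
Step 6: fill(B) -> (A=0 B=10)
Step 7: pour(B -> A) -> (A=8 B=2)
Step 8: empty(B) -> (A=8 B=0)
Step 9: fill(B) -> (A=8 B=10)
Step 10: empty(B) -> (A=8 B=0)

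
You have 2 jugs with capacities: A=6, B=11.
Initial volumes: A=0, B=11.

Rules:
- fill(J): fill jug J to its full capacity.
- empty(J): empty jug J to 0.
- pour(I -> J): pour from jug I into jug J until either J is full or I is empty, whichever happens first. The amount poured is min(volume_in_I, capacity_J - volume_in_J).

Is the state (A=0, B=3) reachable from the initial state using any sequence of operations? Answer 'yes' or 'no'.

Answer: yes

Derivation:
BFS from (A=0, B=11):
  1. pour(B -> A) -> (A=6 B=5)
  2. empty(A) -> (A=0 B=5)
  3. pour(B -> A) -> (A=5 B=0)
  4. fill(B) -> (A=5 B=11)
  5. pour(B -> A) -> (A=6 B=10)
  6. empty(A) -> (A=0 B=10)
  7. pour(B -> A) -> (A=6 B=4)
  8. empty(A) -> (A=0 B=4)
  9. pour(B -> A) -> (A=4 B=0)
  10. fill(B) -> (A=4 B=11)
  11. pour(B -> A) -> (A=6 B=9)
  12. empty(A) -> (A=0 B=9)
  13. pour(B -> A) -> (A=6 B=3)
  14. empty(A) -> (A=0 B=3)
Target reached → yes.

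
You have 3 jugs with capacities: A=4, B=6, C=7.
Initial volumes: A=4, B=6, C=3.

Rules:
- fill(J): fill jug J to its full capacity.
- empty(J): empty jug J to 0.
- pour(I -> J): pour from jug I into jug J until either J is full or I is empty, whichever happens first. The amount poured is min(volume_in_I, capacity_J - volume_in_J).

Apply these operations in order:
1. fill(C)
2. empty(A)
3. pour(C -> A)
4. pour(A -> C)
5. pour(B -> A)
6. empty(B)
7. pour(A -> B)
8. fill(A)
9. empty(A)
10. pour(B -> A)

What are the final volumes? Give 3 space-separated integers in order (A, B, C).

Answer: 4 0 7

Derivation:
Step 1: fill(C) -> (A=4 B=6 C=7)
Step 2: empty(A) -> (A=0 B=6 C=7)
Step 3: pour(C -> A) -> (A=4 B=6 C=3)
Step 4: pour(A -> C) -> (A=0 B=6 C=7)
Step 5: pour(B -> A) -> (A=4 B=2 C=7)
Step 6: empty(B) -> (A=4 B=0 C=7)
Step 7: pour(A -> B) -> (A=0 B=4 C=7)
Step 8: fill(A) -> (A=4 B=4 C=7)
Step 9: empty(A) -> (A=0 B=4 C=7)
Step 10: pour(B -> A) -> (A=4 B=0 C=7)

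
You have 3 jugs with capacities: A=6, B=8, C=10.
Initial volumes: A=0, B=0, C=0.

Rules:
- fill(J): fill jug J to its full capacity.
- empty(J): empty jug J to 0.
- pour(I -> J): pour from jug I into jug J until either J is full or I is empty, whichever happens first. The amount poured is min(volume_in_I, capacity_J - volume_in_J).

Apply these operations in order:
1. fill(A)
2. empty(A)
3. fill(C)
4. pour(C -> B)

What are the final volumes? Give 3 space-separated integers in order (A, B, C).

Step 1: fill(A) -> (A=6 B=0 C=0)
Step 2: empty(A) -> (A=0 B=0 C=0)
Step 3: fill(C) -> (A=0 B=0 C=10)
Step 4: pour(C -> B) -> (A=0 B=8 C=2)

Answer: 0 8 2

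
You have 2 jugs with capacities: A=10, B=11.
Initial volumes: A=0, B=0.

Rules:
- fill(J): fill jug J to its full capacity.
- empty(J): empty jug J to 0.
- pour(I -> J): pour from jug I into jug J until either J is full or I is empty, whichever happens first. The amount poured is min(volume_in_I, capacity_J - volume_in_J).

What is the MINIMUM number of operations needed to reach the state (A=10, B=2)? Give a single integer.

BFS from (A=0, B=0). One shortest path:
  1. fill(B) -> (A=0 B=11)
  2. pour(B -> A) -> (A=10 B=1)
  3. empty(A) -> (A=0 B=1)
  4. pour(B -> A) -> (A=1 B=0)
  5. fill(B) -> (A=1 B=11)
  6. pour(B -> A) -> (A=10 B=2)
Reached target in 6 moves.

Answer: 6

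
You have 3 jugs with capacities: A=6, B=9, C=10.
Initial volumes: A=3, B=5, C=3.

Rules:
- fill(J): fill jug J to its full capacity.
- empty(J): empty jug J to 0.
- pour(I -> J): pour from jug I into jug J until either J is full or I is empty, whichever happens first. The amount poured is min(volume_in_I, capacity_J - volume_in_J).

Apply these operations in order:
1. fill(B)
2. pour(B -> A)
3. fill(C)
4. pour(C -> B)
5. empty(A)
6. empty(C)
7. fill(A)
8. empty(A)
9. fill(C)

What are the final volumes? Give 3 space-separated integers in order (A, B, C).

Answer: 0 9 10

Derivation:
Step 1: fill(B) -> (A=3 B=9 C=3)
Step 2: pour(B -> A) -> (A=6 B=6 C=3)
Step 3: fill(C) -> (A=6 B=6 C=10)
Step 4: pour(C -> B) -> (A=6 B=9 C=7)
Step 5: empty(A) -> (A=0 B=9 C=7)
Step 6: empty(C) -> (A=0 B=9 C=0)
Step 7: fill(A) -> (A=6 B=9 C=0)
Step 8: empty(A) -> (A=0 B=9 C=0)
Step 9: fill(C) -> (A=0 B=9 C=10)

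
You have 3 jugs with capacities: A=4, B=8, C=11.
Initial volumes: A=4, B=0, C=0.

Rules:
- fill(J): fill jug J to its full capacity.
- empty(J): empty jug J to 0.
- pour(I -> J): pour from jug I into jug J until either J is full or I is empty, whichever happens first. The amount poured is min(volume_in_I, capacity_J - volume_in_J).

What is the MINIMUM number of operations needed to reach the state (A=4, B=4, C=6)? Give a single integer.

Answer: 8

Derivation:
BFS from (A=4, B=0, C=0). One shortest path:
  1. empty(A) -> (A=0 B=0 C=0)
  2. fill(C) -> (A=0 B=0 C=11)
  3. pour(C -> B) -> (A=0 B=8 C=3)
  4. empty(B) -> (A=0 B=0 C=3)
  5. pour(C -> B) -> (A=0 B=3 C=0)
  6. fill(C) -> (A=0 B=3 C=11)
  7. pour(C -> B) -> (A=0 B=8 C=6)
  8. pour(B -> A) -> (A=4 B=4 C=6)
Reached target in 8 moves.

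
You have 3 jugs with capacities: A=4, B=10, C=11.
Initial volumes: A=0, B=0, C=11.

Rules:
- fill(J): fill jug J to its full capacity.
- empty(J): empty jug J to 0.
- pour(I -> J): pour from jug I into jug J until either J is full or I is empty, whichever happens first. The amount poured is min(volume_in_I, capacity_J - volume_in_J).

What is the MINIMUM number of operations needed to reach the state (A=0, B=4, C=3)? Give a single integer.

BFS from (A=0, B=0, C=11). One shortest path:
  1. pour(C -> A) -> (A=4 B=0 C=7)
  2. empty(A) -> (A=0 B=0 C=7)
  3. pour(C -> A) -> (A=4 B=0 C=3)
  4. pour(A -> B) -> (A=0 B=4 C=3)
Reached target in 4 moves.

Answer: 4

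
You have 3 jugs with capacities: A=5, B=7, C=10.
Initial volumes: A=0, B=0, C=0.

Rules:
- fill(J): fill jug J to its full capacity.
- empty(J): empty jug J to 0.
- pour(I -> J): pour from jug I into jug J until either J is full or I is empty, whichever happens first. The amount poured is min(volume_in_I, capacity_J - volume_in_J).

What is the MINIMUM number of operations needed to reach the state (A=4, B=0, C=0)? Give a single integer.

Answer: 6

Derivation:
BFS from (A=0, B=0, C=0). One shortest path:
  1. fill(B) -> (A=0 B=7 C=0)
  2. pour(B -> C) -> (A=0 B=0 C=7)
  3. fill(B) -> (A=0 B=7 C=7)
  4. pour(B -> C) -> (A=0 B=4 C=10)
  5. empty(C) -> (A=0 B=4 C=0)
  6. pour(B -> A) -> (A=4 B=0 C=0)
Reached target in 6 moves.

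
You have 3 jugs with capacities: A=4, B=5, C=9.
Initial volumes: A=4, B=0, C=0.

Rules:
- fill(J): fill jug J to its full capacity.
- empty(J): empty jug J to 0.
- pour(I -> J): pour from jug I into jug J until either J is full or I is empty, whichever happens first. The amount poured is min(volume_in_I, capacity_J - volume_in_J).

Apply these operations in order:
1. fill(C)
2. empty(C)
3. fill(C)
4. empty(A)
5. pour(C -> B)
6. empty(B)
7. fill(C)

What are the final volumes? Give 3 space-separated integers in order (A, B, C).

Step 1: fill(C) -> (A=4 B=0 C=9)
Step 2: empty(C) -> (A=4 B=0 C=0)
Step 3: fill(C) -> (A=4 B=0 C=9)
Step 4: empty(A) -> (A=0 B=0 C=9)
Step 5: pour(C -> B) -> (A=0 B=5 C=4)
Step 6: empty(B) -> (A=0 B=0 C=4)
Step 7: fill(C) -> (A=0 B=0 C=9)

Answer: 0 0 9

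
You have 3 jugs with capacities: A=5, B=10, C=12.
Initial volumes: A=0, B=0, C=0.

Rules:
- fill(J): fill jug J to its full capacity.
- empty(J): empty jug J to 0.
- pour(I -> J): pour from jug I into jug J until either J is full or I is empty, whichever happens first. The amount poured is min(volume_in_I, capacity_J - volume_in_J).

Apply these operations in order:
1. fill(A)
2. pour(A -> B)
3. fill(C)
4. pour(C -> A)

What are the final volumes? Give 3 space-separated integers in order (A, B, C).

Answer: 5 5 7

Derivation:
Step 1: fill(A) -> (A=5 B=0 C=0)
Step 2: pour(A -> B) -> (A=0 B=5 C=0)
Step 3: fill(C) -> (A=0 B=5 C=12)
Step 4: pour(C -> A) -> (A=5 B=5 C=7)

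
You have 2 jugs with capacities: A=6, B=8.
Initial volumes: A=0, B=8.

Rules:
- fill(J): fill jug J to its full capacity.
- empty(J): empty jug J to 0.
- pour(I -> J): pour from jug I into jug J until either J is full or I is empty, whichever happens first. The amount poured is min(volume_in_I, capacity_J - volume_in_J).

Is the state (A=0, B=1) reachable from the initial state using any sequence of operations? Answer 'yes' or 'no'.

BFS explored all 14 reachable states.
Reachable set includes: (0,0), (0,2), (0,4), (0,6), (0,8), (2,0), (2,8), (4,0), (4,8), (6,0), (6,2), (6,4) ...
Target (A=0, B=1) not in reachable set → no.

Answer: no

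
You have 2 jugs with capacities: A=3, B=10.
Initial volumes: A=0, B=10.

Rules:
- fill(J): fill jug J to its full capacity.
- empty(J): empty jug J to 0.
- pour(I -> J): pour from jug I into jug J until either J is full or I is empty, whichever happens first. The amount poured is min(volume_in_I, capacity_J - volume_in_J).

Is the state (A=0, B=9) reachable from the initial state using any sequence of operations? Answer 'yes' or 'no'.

BFS from (A=0, B=10):
  1. fill(A) -> (A=3 B=10)
  2. empty(B) -> (A=3 B=0)
  3. pour(A -> B) -> (A=0 B=3)
  4. fill(A) -> (A=3 B=3)
  5. pour(A -> B) -> (A=0 B=6)
  6. fill(A) -> (A=3 B=6)
  7. pour(A -> B) -> (A=0 B=9)
Target reached → yes.

Answer: yes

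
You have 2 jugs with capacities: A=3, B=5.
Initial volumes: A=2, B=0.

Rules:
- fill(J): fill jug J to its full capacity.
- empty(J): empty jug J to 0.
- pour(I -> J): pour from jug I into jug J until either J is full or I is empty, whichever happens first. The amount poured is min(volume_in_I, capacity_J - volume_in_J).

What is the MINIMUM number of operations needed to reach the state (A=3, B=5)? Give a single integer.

Answer: 2

Derivation:
BFS from (A=2, B=0). One shortest path:
  1. fill(A) -> (A=3 B=0)
  2. fill(B) -> (A=3 B=5)
Reached target in 2 moves.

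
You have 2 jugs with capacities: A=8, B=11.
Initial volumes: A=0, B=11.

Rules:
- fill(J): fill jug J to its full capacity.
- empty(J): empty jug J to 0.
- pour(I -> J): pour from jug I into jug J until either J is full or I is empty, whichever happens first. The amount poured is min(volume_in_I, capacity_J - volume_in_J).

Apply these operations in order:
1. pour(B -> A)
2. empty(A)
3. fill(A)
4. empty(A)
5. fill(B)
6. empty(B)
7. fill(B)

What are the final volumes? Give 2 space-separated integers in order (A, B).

Answer: 0 11

Derivation:
Step 1: pour(B -> A) -> (A=8 B=3)
Step 2: empty(A) -> (A=0 B=3)
Step 3: fill(A) -> (A=8 B=3)
Step 4: empty(A) -> (A=0 B=3)
Step 5: fill(B) -> (A=0 B=11)
Step 6: empty(B) -> (A=0 B=0)
Step 7: fill(B) -> (A=0 B=11)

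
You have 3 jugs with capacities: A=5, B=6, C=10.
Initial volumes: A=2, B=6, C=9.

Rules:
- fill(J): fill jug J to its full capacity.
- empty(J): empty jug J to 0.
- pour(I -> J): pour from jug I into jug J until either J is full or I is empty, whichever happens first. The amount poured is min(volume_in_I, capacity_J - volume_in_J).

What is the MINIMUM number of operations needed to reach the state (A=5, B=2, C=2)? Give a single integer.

Answer: 7

Derivation:
BFS from (A=2, B=6, C=9). One shortest path:
  1. empty(C) -> (A=2 B=6 C=0)
  2. pour(A -> C) -> (A=0 B=6 C=2)
  3. pour(B -> A) -> (A=5 B=1 C=2)
  4. empty(A) -> (A=0 B=1 C=2)
  5. pour(B -> A) -> (A=1 B=0 C=2)
  6. fill(B) -> (A=1 B=6 C=2)
  7. pour(B -> A) -> (A=5 B=2 C=2)
Reached target in 7 moves.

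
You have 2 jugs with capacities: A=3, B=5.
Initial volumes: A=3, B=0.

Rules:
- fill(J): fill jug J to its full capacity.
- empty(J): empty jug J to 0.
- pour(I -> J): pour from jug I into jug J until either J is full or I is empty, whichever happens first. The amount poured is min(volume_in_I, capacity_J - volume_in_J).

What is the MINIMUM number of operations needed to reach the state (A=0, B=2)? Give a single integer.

Answer: 4

Derivation:
BFS from (A=3, B=0). One shortest path:
  1. empty(A) -> (A=0 B=0)
  2. fill(B) -> (A=0 B=5)
  3. pour(B -> A) -> (A=3 B=2)
  4. empty(A) -> (A=0 B=2)
Reached target in 4 moves.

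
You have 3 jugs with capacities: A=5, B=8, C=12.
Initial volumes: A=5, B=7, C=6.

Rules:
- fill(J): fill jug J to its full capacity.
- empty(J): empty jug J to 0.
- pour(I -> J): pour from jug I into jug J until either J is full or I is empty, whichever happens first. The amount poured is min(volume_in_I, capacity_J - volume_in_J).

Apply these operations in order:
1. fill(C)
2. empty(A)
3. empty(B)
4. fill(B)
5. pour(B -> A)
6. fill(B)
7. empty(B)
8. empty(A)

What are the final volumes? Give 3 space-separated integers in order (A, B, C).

Answer: 0 0 12

Derivation:
Step 1: fill(C) -> (A=5 B=7 C=12)
Step 2: empty(A) -> (A=0 B=7 C=12)
Step 3: empty(B) -> (A=0 B=0 C=12)
Step 4: fill(B) -> (A=0 B=8 C=12)
Step 5: pour(B -> A) -> (A=5 B=3 C=12)
Step 6: fill(B) -> (A=5 B=8 C=12)
Step 7: empty(B) -> (A=5 B=0 C=12)
Step 8: empty(A) -> (A=0 B=0 C=12)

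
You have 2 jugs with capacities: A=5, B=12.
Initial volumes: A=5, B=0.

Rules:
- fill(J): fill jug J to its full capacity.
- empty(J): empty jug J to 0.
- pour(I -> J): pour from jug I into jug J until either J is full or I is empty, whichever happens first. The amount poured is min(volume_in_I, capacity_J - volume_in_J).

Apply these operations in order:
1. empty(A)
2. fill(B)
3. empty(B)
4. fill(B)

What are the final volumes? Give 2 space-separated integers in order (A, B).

Answer: 0 12

Derivation:
Step 1: empty(A) -> (A=0 B=0)
Step 2: fill(B) -> (A=0 B=12)
Step 3: empty(B) -> (A=0 B=0)
Step 4: fill(B) -> (A=0 B=12)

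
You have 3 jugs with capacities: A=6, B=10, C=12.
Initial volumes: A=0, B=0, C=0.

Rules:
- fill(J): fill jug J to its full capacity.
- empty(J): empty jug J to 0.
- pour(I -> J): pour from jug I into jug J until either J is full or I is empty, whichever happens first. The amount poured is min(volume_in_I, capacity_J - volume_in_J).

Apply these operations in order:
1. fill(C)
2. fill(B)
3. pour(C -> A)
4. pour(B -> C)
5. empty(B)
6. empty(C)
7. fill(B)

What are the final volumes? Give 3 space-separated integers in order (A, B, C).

Answer: 6 10 0

Derivation:
Step 1: fill(C) -> (A=0 B=0 C=12)
Step 2: fill(B) -> (A=0 B=10 C=12)
Step 3: pour(C -> A) -> (A=6 B=10 C=6)
Step 4: pour(B -> C) -> (A=6 B=4 C=12)
Step 5: empty(B) -> (A=6 B=0 C=12)
Step 6: empty(C) -> (A=6 B=0 C=0)
Step 7: fill(B) -> (A=6 B=10 C=0)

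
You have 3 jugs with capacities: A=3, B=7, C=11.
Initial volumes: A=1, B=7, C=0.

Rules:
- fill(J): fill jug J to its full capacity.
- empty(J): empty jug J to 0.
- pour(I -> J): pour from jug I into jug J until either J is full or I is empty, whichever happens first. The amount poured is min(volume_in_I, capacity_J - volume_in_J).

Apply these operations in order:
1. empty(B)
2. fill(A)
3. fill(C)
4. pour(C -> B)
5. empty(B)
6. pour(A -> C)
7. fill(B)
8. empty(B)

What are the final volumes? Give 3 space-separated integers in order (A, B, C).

Answer: 0 0 7

Derivation:
Step 1: empty(B) -> (A=1 B=0 C=0)
Step 2: fill(A) -> (A=3 B=0 C=0)
Step 3: fill(C) -> (A=3 B=0 C=11)
Step 4: pour(C -> B) -> (A=3 B=7 C=4)
Step 5: empty(B) -> (A=3 B=0 C=4)
Step 6: pour(A -> C) -> (A=0 B=0 C=7)
Step 7: fill(B) -> (A=0 B=7 C=7)
Step 8: empty(B) -> (A=0 B=0 C=7)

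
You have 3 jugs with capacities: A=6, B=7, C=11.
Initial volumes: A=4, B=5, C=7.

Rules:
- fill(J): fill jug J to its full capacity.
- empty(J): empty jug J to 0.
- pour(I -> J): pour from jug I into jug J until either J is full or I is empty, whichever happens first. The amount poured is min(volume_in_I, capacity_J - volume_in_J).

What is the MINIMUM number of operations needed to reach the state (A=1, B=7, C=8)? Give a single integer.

BFS from (A=4, B=5, C=7). One shortest path:
  1. empty(B) -> (A=4 B=0 C=7)
  2. pour(A -> B) -> (A=0 B=4 C=7)
  3. pour(C -> A) -> (A=6 B=4 C=1)
  4. empty(A) -> (A=0 B=4 C=1)
  5. pour(C -> A) -> (A=1 B=4 C=0)
  6. fill(C) -> (A=1 B=4 C=11)
  7. pour(C -> B) -> (A=1 B=7 C=8)
Reached target in 7 moves.

Answer: 7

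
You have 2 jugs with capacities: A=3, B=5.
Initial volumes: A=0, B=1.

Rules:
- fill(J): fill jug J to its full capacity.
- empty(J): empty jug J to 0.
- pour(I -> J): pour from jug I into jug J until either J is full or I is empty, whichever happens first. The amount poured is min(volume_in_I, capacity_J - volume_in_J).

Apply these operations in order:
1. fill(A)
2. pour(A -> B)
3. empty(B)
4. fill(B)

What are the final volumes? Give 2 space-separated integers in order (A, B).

Step 1: fill(A) -> (A=3 B=1)
Step 2: pour(A -> B) -> (A=0 B=4)
Step 3: empty(B) -> (A=0 B=0)
Step 4: fill(B) -> (A=0 B=5)

Answer: 0 5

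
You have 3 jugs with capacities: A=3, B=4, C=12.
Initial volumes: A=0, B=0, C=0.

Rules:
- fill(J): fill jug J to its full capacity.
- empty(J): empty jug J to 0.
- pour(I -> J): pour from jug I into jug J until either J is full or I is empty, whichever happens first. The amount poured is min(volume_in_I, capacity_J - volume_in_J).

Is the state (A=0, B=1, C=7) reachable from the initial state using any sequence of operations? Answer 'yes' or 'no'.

BFS from (A=0, B=0, C=0):
  1. fill(B) -> (A=0 B=4 C=0)
  2. pour(B -> C) -> (A=0 B=0 C=4)
  3. fill(B) -> (A=0 B=4 C=4)
  4. pour(B -> A) -> (A=3 B=1 C=4)
  5. pour(A -> C) -> (A=0 B=1 C=7)
Target reached → yes.

Answer: yes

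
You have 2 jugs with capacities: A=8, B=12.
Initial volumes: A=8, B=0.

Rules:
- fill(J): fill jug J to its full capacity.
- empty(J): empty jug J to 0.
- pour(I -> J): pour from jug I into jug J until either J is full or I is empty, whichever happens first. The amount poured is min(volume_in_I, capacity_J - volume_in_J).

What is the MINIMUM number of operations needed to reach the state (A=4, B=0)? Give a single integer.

BFS from (A=8, B=0). One shortest path:
  1. pour(A -> B) -> (A=0 B=8)
  2. fill(A) -> (A=8 B=8)
  3. pour(A -> B) -> (A=4 B=12)
  4. empty(B) -> (A=4 B=0)
Reached target in 4 moves.

Answer: 4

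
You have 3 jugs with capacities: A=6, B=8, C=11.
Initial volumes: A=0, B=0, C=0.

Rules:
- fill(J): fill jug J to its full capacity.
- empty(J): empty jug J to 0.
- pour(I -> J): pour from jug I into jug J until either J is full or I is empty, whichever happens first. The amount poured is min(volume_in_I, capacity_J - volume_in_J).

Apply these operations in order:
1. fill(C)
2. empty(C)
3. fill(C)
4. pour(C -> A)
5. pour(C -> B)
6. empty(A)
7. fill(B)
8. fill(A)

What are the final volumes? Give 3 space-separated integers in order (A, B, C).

Answer: 6 8 0

Derivation:
Step 1: fill(C) -> (A=0 B=0 C=11)
Step 2: empty(C) -> (A=0 B=0 C=0)
Step 3: fill(C) -> (A=0 B=0 C=11)
Step 4: pour(C -> A) -> (A=6 B=0 C=5)
Step 5: pour(C -> B) -> (A=6 B=5 C=0)
Step 6: empty(A) -> (A=0 B=5 C=0)
Step 7: fill(B) -> (A=0 B=8 C=0)
Step 8: fill(A) -> (A=6 B=8 C=0)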